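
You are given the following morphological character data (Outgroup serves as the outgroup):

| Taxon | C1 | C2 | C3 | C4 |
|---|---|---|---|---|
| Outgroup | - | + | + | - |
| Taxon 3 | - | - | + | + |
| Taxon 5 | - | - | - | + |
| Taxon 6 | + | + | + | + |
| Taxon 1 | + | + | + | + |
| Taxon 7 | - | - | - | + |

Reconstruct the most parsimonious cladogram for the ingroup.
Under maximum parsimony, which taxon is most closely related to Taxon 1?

Character polarity is set by the outgroup: the derived state is whichever differs from the outgroup's state, so for C2, C3 the derived state is '-', and for the remaining characters it is '+'.
C1 (derived state '+') is shared by Taxon 1 and Taxon 6 — a synapomorphy uniting that clade.
Only Taxon 3, Taxon 5, and Taxon 7 show the derived state '-' for C2, supporting them as a clade.
C3: derived state '-' in Taxon 5 and Taxon 7 only — synapomorphy for {Taxon 5, Taxon 7}.
C4 (derived state '+') is shared by all ingroup taxa — unites the whole ingroup.
Most parsimonious ingroup topology: ((Taxon 3,(Taxon 5,Taxon 7)),(Taxon 6,Taxon 1)).
Taxon 1 and Taxon 6 form a cherry on this tree, so they are sister taxa.

Taxon 6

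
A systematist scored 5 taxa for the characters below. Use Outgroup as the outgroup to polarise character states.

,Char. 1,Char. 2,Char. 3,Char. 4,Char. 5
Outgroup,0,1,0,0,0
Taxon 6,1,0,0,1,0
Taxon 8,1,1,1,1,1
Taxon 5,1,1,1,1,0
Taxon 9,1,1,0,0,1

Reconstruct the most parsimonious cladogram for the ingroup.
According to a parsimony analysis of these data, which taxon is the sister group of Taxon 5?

Character polarity is set by the outgroup: the derived state is whichever differs from the outgroup's state, so for Char. 2 the derived state is '0', and for the remaining characters it is '1'.
Char. 1 (derived state '1') is shared by all ingroup taxa — unites the whole ingroup.
Char. 2 (derived state '0') is unique to Taxon 6 (autapomorphy; uninformative for grouping).
Char. 3: derived state '1' in Taxon 5 and Taxon 8 only — synapomorphy for {Taxon 5, Taxon 8}.
Char. 4: derived state '1' in Taxon 5, Taxon 6, and Taxon 8 only — synapomorphy for {Taxon 5, Taxon 6, Taxon 8}.
Char. 5 (state '1') occurs in Taxon 8 and Taxon 9 but conflicts with the nesting implied by the other characters — most parsimoniously interpreted as homoplasy.
Most parsimonious ingroup topology: ((Taxon 6,(Taxon 8,Taxon 5)),Taxon 9).
Taxon 5 and Taxon 8 form a cherry on this tree, so they are sister taxa.

Taxon 8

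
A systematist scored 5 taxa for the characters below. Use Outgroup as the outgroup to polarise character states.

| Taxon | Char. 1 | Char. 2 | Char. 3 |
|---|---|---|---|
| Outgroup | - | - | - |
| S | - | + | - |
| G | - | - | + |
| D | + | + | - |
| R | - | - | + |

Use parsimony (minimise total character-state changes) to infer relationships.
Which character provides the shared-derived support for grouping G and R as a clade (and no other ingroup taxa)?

Char. 3

The outgroup has state '-' for every character, so '+' is the derived state throughout.
Char. 1: derived state '+' in D only — an autapomorphy, so it tells us nothing about relationships among taxa.
Only D and S show the derived state '+' for Char. 2, supporting them as a clade.
Char. 3 (derived state '+') is shared by G and R — a synapomorphy uniting that clade.
Most parsimonious ingroup topology: ((S,D),(G,R)).
The clade {G, R} is supported by Char. 3: its derived state '+' occurs in exactly those taxa and in no other taxon (including the outgroup).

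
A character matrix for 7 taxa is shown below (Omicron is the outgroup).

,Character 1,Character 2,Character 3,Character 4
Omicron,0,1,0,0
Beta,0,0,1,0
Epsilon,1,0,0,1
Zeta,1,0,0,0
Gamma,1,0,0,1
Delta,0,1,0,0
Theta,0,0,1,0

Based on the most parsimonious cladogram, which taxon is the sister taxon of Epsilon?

Character polarity is set by the outgroup: the derived state is whichever differs from the outgroup's state, so for Character 2 the derived state is '0', and for the remaining characters it is '1'.
Character 1 (derived state '1') is shared by Epsilon, Gamma, and Zeta — a synapomorphy uniting that clade.
Only Beta, Epsilon, Gamma, Theta, and Zeta show the derived state '0' for Character 2, supporting them as a clade.
Only Beta and Theta show the derived state '1' for Character 3, supporting them as a clade.
Only Epsilon and Gamma show the derived state '1' for Character 4, supporting them as a clade.
Most parsimonious ingroup topology: (((Beta,Theta),((Epsilon,Gamma),Zeta)),Delta).
Epsilon and Gamma form a cherry on this tree, so they are sister taxa.

Gamma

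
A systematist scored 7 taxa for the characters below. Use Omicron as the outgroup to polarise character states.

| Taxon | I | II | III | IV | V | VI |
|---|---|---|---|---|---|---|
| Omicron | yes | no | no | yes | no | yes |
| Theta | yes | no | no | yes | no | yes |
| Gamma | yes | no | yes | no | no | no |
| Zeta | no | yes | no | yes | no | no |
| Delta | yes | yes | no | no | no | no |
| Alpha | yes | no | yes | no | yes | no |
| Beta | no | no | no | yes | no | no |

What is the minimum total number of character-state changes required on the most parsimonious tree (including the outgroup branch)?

7

Character polarity is set by the outgroup: the derived state is whichever differs from the outgroup's state, so for I, IV, VI the derived state is 'no', and for the remaining characters it is 'yes'.
I: derived state 'no' in Beta and Zeta only — synapomorphy for {Beta, Zeta}.
II (state 'yes') occurs in Delta and Zeta but conflicts with the nesting implied by the other characters — most parsimoniously interpreted as homoplasy.
Only Alpha and Gamma show the derived state 'yes' for III, supporting them as a clade.
Only Alpha, Delta, and Gamma show the derived state 'no' for IV, supporting them as a clade.
V: derived state 'yes' in Alpha only — an autapomorphy, so it tells us nothing about relationships among taxa.
Only Alpha, Beta, Delta, Gamma, and Zeta show the derived state 'no' for VI, supporting them as a clade.
Most parsimonious ingroup topology: (Theta,(((Gamma,Alpha),Delta),(Zeta,Beta))).
Changes per character on this tree: I: 1; II: 2; III: 1; IV: 1; V: 1; VI: 1.
Total = 7.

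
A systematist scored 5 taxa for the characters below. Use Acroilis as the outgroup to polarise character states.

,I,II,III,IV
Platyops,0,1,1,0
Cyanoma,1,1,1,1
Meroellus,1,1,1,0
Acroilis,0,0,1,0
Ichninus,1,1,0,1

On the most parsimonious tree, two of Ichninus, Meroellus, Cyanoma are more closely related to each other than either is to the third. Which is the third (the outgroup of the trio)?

Meroellus

Character polarity is set by the outgroup: the derived state is whichever differs from the outgroup's state, so for III the derived state is '0', and for the remaining characters it is '1'.
I (derived state '1') is shared by Cyanoma, Ichninus, and Meroellus — a synapomorphy uniting that clade.
All ingroup taxa share the derived state '1' for II; it defines the ingroup but does not resolve relationships within it.
III: derived state '0' in Ichninus only — an autapomorphy, so it tells us nothing about relationships among taxa.
IV: derived state '1' in Cyanoma and Ichninus only — synapomorphy for {Cyanoma, Ichninus}.
Most parsimonious ingroup topology: (((Ichninus,Cyanoma),Meroellus),Platyops).
Cyanoma and Ichninus share a more recent common ancestor with each other than either does with Meroellus, so Meroellus is the least closely related of the three.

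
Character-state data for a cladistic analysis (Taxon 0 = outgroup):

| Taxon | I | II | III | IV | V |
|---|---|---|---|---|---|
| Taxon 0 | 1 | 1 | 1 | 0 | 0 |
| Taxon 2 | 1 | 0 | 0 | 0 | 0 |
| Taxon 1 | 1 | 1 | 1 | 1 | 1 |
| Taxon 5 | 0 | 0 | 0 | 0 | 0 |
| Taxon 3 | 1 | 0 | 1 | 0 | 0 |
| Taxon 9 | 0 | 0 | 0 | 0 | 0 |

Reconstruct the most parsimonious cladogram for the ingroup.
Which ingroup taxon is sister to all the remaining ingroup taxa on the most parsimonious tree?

Taxon 1

Character polarity is set by the outgroup: the derived state is whichever differs from the outgroup's state, so for I, II, III the derived state is '0', and for the remaining characters it is '1'.
I: derived state '0' in Taxon 5 and Taxon 9 only — synapomorphy for {Taxon 5, Taxon 9}.
II (derived state '0') is shared by Taxon 2, Taxon 3, Taxon 5, and Taxon 9 — a synapomorphy uniting that clade.
III (derived state '0') is shared by Taxon 2, Taxon 5, and Taxon 9 — a synapomorphy uniting that clade.
IV (derived state '1') is unique to Taxon 1 (autapomorphy; uninformative for grouping).
V (derived state '1') is unique to Taxon 1 (autapomorphy; uninformative for grouping).
Most parsimonious ingroup topology: (((Taxon 2,(Taxon 5,Taxon 9)),Taxon 3),Taxon 1).
Taxon 1 is sister to the clade containing all other ingroup taxa, so it is the earliest-diverging (most basal) ingroup lineage.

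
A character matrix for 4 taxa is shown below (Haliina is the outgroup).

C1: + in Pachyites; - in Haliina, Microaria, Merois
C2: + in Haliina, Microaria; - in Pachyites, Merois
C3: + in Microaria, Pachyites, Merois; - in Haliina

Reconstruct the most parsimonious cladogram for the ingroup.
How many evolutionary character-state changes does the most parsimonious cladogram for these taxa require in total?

Character polarity is set by the outgroup: the derived state is whichever differs from the outgroup's state, so for C2 the derived state is '-', and for the remaining characters it is '+'.
C1 (derived state '+') is unique to Pachyites (autapomorphy; uninformative for grouping).
C2: derived state '-' in Merois and Pachyites only — synapomorphy for {Merois, Pachyites}.
All ingroup taxa share the derived state '+' for C3; it defines the ingroup but does not resolve relationships within it.
Most parsimonious ingroup topology: (Microaria,(Pachyites,Merois)).
Changes per character on this tree: C1: 1; C2: 1; C3: 1.
Total = 3.

3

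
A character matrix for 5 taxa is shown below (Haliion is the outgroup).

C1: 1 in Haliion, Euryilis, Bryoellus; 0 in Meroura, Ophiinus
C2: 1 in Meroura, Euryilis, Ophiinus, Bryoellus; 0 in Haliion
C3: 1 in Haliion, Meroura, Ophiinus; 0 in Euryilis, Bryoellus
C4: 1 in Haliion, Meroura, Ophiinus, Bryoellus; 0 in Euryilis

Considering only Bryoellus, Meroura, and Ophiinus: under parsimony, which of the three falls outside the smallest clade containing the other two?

Character polarity is set by the outgroup: the derived state is whichever differs from the outgroup's state, so for C1, C3, C4 the derived state is '0', and for the remaining characters it is '1'.
Only Meroura and Ophiinus show the derived state '0' for C1, supporting them as a clade.
C2 (derived state '1') is shared by all ingroup taxa — unites the whole ingroup.
C3: derived state '0' in Bryoellus and Euryilis only — synapomorphy for {Bryoellus, Euryilis}.
C4 (derived state '0') is unique to Euryilis (autapomorphy; uninformative for grouping).
Most parsimonious ingroup topology: ((Meroura,Ophiinus),(Euryilis,Bryoellus)).
Ophiinus and Meroura share a more recent common ancestor with each other than either does with Bryoellus, so Bryoellus is the least closely related of the three.

Bryoellus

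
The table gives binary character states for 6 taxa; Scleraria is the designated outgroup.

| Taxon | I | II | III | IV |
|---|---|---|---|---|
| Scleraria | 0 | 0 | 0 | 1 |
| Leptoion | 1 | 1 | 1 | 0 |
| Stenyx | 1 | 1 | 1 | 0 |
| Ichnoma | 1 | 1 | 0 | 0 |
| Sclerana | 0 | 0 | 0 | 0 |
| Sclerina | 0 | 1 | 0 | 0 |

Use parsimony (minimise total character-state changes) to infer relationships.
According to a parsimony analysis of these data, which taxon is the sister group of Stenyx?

Leptoion

Character polarity is set by the outgroup: the derived state is whichever differs from the outgroup's state, so for IV the derived state is '0', and for the remaining characters it is '1'.
I: derived state '1' in Ichnoma, Leptoion, and Stenyx only — synapomorphy for {Ichnoma, Leptoion, Stenyx}.
Only Ichnoma, Leptoion, Sclerina, and Stenyx show the derived state '1' for II, supporting them as a clade.
Only Leptoion and Stenyx show the derived state '1' for III, supporting them as a clade.
All ingroup taxa share the derived state '0' for IV; it defines the ingroup but does not resolve relationships within it.
Most parsimonious ingroup topology: ((((Leptoion,Stenyx),Ichnoma),Sclerina),Sclerana).
Stenyx and Leptoion form a cherry on this tree, so they are sister taxa.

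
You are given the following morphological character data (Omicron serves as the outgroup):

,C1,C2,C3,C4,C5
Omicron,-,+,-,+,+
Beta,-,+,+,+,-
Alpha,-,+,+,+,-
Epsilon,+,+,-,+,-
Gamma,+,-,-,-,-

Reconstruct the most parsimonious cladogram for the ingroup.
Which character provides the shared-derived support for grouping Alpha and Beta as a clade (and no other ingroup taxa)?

Character polarity is set by the outgroup: the derived state is whichever differs from the outgroup's state, so for C2, C4, C5 the derived state is '-', and for the remaining characters it is '+'.
C1: derived state '+' in Epsilon and Gamma only — synapomorphy for {Epsilon, Gamma}.
C2: derived state '-' in Gamma only — an autapomorphy, so it tells us nothing about relationships among taxa.
Only Alpha and Beta show the derived state '+' for C3, supporting them as a clade.
C4: derived state '-' in Gamma only — an autapomorphy, so it tells us nothing about relationships among taxa.
C5 (derived state '-') is shared by all ingroup taxa — unites the whole ingroup.
Most parsimonious ingroup topology: ((Beta,Alpha),(Epsilon,Gamma)).
The clade {Alpha, Beta} is supported by C3: its derived state '+' occurs in exactly those taxa and in no other taxon (including the outgroup).

C3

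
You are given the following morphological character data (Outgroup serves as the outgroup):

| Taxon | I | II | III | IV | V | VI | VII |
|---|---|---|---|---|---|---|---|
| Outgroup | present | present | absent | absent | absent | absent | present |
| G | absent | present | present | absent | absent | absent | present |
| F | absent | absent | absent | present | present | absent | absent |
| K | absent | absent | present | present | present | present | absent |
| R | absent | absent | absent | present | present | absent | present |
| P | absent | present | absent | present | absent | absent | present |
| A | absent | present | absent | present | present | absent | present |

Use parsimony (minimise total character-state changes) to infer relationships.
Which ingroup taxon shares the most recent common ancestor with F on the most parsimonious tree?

Character polarity is set by the outgroup: the derived state is whichever differs from the outgroup's state, so for I, II, VII the derived state is 'absent', and for the remaining characters it is 'present'.
All ingroup taxa share the derived state 'absent' for I; it defines the ingroup but does not resolve relationships within it.
II (derived state 'absent') is shared by F, K, and R — a synapomorphy uniting that clade.
III groups G and K, which is incompatible with the clades supported by the remaining characters; treating it as convergent (homoplasy) costs fewer steps than any alternative tree.
IV (derived state 'present') is shared by A, F, K, P, and R — a synapomorphy uniting that clade.
V: derived state 'present' in A, F, K, and R only — synapomorphy for {A, F, K, R}.
VI: derived state 'present' in K only — an autapomorphy, so it tells us nothing about relationships among taxa.
Only F and K show the derived state 'absent' for VII, supporting them as a clade.
Most parsimonious ingroup topology: (G,((((F,K),R),A),P)).
F and K form a cherry on this tree, so they are sister taxa.

K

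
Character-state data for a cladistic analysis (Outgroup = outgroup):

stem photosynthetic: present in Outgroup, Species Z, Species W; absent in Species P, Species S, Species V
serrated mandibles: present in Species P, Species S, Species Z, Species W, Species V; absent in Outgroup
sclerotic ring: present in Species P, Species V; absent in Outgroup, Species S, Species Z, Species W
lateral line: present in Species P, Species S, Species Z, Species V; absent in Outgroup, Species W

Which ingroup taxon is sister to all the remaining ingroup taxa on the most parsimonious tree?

Species W

Character polarity is set by the outgroup: the derived state is whichever differs from the outgroup's state, so for stem photosynthetic the derived state is 'absent', and for the remaining characters it is 'present'.
Only Species P, Species S, and Species V show the derived state 'absent' for stem photosynthetic, supporting them as a clade.
serrated mandibles (derived state 'present') is shared by all ingroup taxa — unites the whole ingroup.
Only Species P and Species V show the derived state 'present' for sclerotic ring, supporting them as a clade.
Only Species P, Species S, Species V, and Species Z show the derived state 'present' for lateral line, supporting them as a clade.
Most parsimonious ingroup topology: ((((Species P,Species V),Species S),Species Z),Species W).
Species W is sister to the clade containing all other ingroup taxa, so it is the earliest-diverging (most basal) ingroup lineage.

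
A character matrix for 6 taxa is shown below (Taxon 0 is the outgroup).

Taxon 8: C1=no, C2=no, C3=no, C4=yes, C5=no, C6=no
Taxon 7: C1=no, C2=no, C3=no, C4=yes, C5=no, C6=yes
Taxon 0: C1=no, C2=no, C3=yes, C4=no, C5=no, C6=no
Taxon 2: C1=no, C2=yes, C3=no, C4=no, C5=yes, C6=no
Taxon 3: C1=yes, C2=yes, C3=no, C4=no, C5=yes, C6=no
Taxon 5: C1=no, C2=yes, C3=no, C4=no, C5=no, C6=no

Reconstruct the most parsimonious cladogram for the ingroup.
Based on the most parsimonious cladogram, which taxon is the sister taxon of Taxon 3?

Taxon 2

Character polarity is set by the outgroup: the derived state is whichever differs from the outgroup's state, so for C3 the derived state is 'no', and for the remaining characters it is 'yes'.
C1: derived state 'yes' in Taxon 3 only — an autapomorphy, so it tells us nothing about relationships among taxa.
C2 (derived state 'yes') is shared by Taxon 2, Taxon 3, and Taxon 5 — a synapomorphy uniting that clade.
C3 (derived state 'no') is shared by all ingroup taxa — unites the whole ingroup.
Only Taxon 7 and Taxon 8 show the derived state 'yes' for C4, supporting them as a clade.
C5: derived state 'yes' in Taxon 2 and Taxon 3 only — synapomorphy for {Taxon 2, Taxon 3}.
C6: derived state 'yes' in Taxon 7 only — an autapomorphy, so it tells us nothing about relationships among taxa.
Most parsimonious ingroup topology: ((Taxon 5,(Taxon 2,Taxon 3)),(Taxon 8,Taxon 7)).
Taxon 3 and Taxon 2 form a cherry on this tree, so they are sister taxa.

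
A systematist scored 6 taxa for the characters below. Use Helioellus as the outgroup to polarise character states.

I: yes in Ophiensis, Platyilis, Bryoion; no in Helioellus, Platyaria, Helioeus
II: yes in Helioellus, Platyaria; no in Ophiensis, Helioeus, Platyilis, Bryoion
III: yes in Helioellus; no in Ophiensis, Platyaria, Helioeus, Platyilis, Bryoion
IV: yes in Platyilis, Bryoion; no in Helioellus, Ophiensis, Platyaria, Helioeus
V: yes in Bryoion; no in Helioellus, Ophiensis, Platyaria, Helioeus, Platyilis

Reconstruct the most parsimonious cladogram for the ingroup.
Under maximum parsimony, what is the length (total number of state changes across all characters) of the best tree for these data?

5

Character polarity is set by the outgroup: the derived state is whichever differs from the outgroup's state, so for II, III the derived state is 'no', and for the remaining characters it is 'yes'.
Only Bryoion, Ophiensis, and Platyilis show the derived state 'yes' for I, supporting them as a clade.
II: derived state 'no' in Bryoion, Helioeus, Ophiensis, and Platyilis only — synapomorphy for {Bryoion, Helioeus, Ophiensis, Platyilis}.
III (derived state 'no') is shared by all ingroup taxa — unites the whole ingroup.
IV: derived state 'yes' in Bryoion and Platyilis only — synapomorphy for {Bryoion, Platyilis}.
V: derived state 'yes' in Bryoion only — an autapomorphy, so it tells us nothing about relationships among taxa.
Most parsimonious ingroup topology: (((Ophiensis,(Platyilis,Bryoion)),Helioeus),Platyaria).
Changes per character on this tree: I: 1; II: 1; III: 1; IV: 1; V: 1.
Total = 5.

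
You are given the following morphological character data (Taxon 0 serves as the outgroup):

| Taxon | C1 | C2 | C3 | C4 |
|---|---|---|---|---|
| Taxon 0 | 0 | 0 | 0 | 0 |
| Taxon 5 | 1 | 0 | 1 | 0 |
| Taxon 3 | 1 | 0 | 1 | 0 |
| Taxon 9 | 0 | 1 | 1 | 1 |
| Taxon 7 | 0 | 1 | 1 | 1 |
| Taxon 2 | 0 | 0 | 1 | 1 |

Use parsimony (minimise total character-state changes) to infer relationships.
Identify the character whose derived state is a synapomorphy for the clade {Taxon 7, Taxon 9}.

The outgroup has state '0' for every character, so '1' is the derived state throughout.
Only Taxon 3 and Taxon 5 show the derived state '1' for C1, supporting them as a clade.
Only Taxon 7 and Taxon 9 show the derived state '1' for C2, supporting them as a clade.
C3 (derived state '1') is shared by all ingroup taxa — unites the whole ingroup.
C4 (derived state '1') is shared by Taxon 2, Taxon 7, and Taxon 9 — a synapomorphy uniting that clade.
Most parsimonious ingroup topology: ((Taxon 5,Taxon 3),((Taxon 9,Taxon 7),Taxon 2)).
The clade {Taxon 7, Taxon 9} is supported by C2: its derived state '1' occurs in exactly those taxa and in no other taxon (including the outgroup).

C2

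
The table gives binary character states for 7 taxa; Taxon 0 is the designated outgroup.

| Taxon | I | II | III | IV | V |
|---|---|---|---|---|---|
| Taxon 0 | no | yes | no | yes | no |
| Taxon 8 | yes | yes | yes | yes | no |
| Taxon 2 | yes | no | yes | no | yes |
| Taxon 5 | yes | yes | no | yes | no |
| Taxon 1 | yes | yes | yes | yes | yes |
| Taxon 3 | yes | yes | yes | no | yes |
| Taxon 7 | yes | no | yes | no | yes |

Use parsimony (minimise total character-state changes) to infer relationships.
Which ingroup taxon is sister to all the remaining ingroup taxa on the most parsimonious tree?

Taxon 5

Character polarity is set by the outgroup: the derived state is whichever differs from the outgroup's state, so for II, IV the derived state is 'no', and for the remaining characters it is 'yes'.
I (derived state 'yes') is shared by all ingroup taxa — unites the whole ingroup.
Only Taxon 2 and Taxon 7 show the derived state 'no' for II, supporting them as a clade.
Only Taxon 1, Taxon 2, Taxon 3, Taxon 7, and Taxon 8 show the derived state 'yes' for III, supporting them as a clade.
IV (derived state 'no') is shared by Taxon 2, Taxon 3, and Taxon 7 — a synapomorphy uniting that clade.
V (derived state 'yes') is shared by Taxon 1, Taxon 2, Taxon 3, and Taxon 7 — a synapomorphy uniting that clade.
Most parsimonious ingroup topology: ((Taxon 8,(((Taxon 2,Taxon 7),Taxon 3),Taxon 1)),Taxon 5).
Taxon 5 is sister to the clade containing all other ingroup taxa, so it is the earliest-diverging (most basal) ingroup lineage.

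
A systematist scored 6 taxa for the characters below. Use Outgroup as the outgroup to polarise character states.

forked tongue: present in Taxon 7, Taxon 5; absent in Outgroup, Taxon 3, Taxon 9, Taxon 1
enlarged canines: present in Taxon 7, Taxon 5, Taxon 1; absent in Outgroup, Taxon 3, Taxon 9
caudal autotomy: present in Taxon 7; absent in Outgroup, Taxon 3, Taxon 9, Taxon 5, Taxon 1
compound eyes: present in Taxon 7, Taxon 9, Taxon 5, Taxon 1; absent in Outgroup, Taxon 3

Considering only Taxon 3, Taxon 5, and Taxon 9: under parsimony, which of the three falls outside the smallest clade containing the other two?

The outgroup has state 'absent' for every character, so 'present' is the derived state throughout.
Only Taxon 5 and Taxon 7 show the derived state 'present' for forked tongue, supporting them as a clade.
Only Taxon 1, Taxon 5, and Taxon 7 show the derived state 'present' for enlarged canines, supporting them as a clade.
caudal autotomy (derived state 'present') is unique to Taxon 7 (autapomorphy; uninformative for grouping).
Only Taxon 1, Taxon 5, Taxon 7, and Taxon 9 show the derived state 'present' for compound eyes, supporting them as a clade.
Most parsimonious ingroup topology: ((((Taxon 7,Taxon 5),Taxon 1),Taxon 9),Taxon 3).
Taxon 5 and Taxon 9 share a more recent common ancestor with each other than either does with Taxon 3, so Taxon 3 is the least closely related of the three.

Taxon 3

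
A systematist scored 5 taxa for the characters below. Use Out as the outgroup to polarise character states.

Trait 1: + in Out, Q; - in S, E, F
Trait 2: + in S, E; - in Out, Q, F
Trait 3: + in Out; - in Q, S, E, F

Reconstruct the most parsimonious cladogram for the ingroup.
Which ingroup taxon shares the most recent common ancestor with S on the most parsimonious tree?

Character polarity is set by the outgroup: the derived state is whichever differs from the outgroup's state, so for Trait 1, Trait 3 the derived state is '-', and for the remaining characters it is '+'.
Trait 1 (derived state '-') is shared by E, F, and S — a synapomorphy uniting that clade.
Trait 2 (derived state '+') is shared by E and S — a synapomorphy uniting that clade.
All ingroup taxa share the derived state '-' for Trait 3; it defines the ingroup but does not resolve relationships within it.
Most parsimonious ingroup topology: (((E,S),F),Q).
S and E form a cherry on this tree, so they are sister taxa.

E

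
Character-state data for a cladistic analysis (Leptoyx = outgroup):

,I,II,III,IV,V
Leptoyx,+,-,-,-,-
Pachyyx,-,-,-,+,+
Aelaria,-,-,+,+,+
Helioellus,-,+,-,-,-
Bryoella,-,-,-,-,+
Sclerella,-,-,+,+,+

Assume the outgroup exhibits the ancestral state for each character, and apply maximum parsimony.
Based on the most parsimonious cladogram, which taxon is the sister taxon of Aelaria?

Sclerella

Character polarity is set by the outgroup: the derived state is whichever differs from the outgroup's state, so for I the derived state is '-', and for the remaining characters it is '+'.
All ingroup taxa share the derived state '-' for I; it defines the ingroup but does not resolve relationships within it.
II: derived state '+' in Helioellus only — an autapomorphy, so it tells us nothing about relationships among taxa.
Only Aelaria and Sclerella show the derived state '+' for III, supporting them as a clade.
Only Aelaria, Pachyyx, and Sclerella show the derived state '+' for IV, supporting them as a clade.
V (derived state '+') is shared by Aelaria, Bryoella, Pachyyx, and Sclerella — a synapomorphy uniting that clade.
Most parsimonious ingroup topology: (((Pachyyx,(Aelaria,Sclerella)),Bryoella),Helioellus).
Aelaria and Sclerella form a cherry on this tree, so they are sister taxa.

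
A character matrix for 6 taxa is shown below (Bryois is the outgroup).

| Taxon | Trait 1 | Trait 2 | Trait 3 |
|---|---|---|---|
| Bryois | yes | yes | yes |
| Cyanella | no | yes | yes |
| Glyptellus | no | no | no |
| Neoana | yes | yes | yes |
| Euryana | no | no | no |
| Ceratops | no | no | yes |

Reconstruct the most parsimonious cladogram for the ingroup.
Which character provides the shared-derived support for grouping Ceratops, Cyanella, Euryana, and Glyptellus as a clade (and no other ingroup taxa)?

Trait 1

The outgroup has state 'yes' for every character, so 'no' is the derived state throughout.
Only Ceratops, Cyanella, Euryana, and Glyptellus show the derived state 'no' for Trait 1, supporting them as a clade.
Trait 2 (derived state 'no') is shared by Ceratops, Euryana, and Glyptellus — a synapomorphy uniting that clade.
Trait 3 (derived state 'no') is shared by Euryana and Glyptellus — a synapomorphy uniting that clade.
Most parsimonious ingroup topology: ((Cyanella,((Glyptellus,Euryana),Ceratops)),Neoana).
The clade {Ceratops, Cyanella, Euryana, Glyptellus} is supported by Trait 1: its derived state 'no' occurs in exactly those taxa and in no other taxon (including the outgroup).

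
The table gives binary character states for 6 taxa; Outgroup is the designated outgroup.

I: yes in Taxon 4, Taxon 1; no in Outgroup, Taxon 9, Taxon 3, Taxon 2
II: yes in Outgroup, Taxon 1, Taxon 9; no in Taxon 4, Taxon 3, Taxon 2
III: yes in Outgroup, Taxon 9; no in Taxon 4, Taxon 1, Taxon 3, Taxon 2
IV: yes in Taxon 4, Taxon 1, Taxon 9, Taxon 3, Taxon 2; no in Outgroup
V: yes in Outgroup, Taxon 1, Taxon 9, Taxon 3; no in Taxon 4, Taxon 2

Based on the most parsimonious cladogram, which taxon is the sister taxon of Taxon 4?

Character polarity is set by the outgroup: the derived state is whichever differs from the outgroup's state, so for II, III, V the derived state is 'no', and for the remaining characters it is 'yes'.
I (state 'yes') occurs in Taxon 1 and Taxon 4 but conflicts with the nesting implied by the other characters — most parsimoniously interpreted as homoplasy.
II (derived state 'no') is shared by Taxon 2, Taxon 3, and Taxon 4 — a synapomorphy uniting that clade.
Only Taxon 1, Taxon 2, Taxon 3, and Taxon 4 show the derived state 'no' for III, supporting them as a clade.
All ingroup taxa share the derived state 'yes' for IV; it defines the ingroup but does not resolve relationships within it.
V (derived state 'no') is shared by Taxon 2 and Taxon 4 — a synapomorphy uniting that clade.
Most parsimonious ingroup topology: ((((Taxon 4,Taxon 2),Taxon 3),Taxon 1),Taxon 9).
Taxon 4 and Taxon 2 form a cherry on this tree, so they are sister taxa.

Taxon 2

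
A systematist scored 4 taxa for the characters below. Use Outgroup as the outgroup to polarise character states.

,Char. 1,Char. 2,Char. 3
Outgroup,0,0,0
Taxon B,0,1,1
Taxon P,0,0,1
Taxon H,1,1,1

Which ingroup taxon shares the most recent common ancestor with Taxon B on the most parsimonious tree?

Taxon H

The outgroup has state '0' for every character, so '1' is the derived state throughout.
Char. 1: derived state '1' in Taxon H only — an autapomorphy, so it tells us nothing about relationships among taxa.
Char. 2 (derived state '1') is shared by Taxon B and Taxon H — a synapomorphy uniting that clade.
Char. 3 (derived state '1') is shared by all ingroup taxa — unites the whole ingroup.
Most parsimonious ingroup topology: ((Taxon B,Taxon H),Taxon P).
Taxon B and Taxon H form a cherry on this tree, so they are sister taxa.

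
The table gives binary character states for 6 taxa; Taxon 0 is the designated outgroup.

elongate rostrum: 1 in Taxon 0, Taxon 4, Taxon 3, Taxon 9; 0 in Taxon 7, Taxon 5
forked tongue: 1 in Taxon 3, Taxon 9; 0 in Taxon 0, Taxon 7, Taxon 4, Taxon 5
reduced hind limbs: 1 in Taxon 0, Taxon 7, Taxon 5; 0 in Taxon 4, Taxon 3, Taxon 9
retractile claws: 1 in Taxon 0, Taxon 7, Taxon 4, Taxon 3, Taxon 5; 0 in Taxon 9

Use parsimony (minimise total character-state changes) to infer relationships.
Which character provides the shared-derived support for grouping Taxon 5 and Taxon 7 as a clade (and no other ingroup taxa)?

elongate rostrum

Character polarity is set by the outgroup: the derived state is whichever differs from the outgroup's state, so for elongate rostrum, reduced hind limbs, retractile claws the derived state is '0', and for the remaining characters it is '1'.
elongate rostrum (derived state '0') is shared by Taxon 5 and Taxon 7 — a synapomorphy uniting that clade.
forked tongue (derived state '1') is shared by Taxon 3 and Taxon 9 — a synapomorphy uniting that clade.
reduced hind limbs: derived state '0' in Taxon 3, Taxon 4, and Taxon 9 only — synapomorphy for {Taxon 3, Taxon 4, Taxon 9}.
retractile claws (derived state '0') is unique to Taxon 9 (autapomorphy; uninformative for grouping).
Most parsimonious ingroup topology: ((Taxon 7,Taxon 5),(Taxon 4,(Taxon 3,Taxon 9))).
The clade {Taxon 5, Taxon 7} is supported by elongate rostrum: its derived state '0' occurs in exactly those taxa and in no other taxon (including the outgroup).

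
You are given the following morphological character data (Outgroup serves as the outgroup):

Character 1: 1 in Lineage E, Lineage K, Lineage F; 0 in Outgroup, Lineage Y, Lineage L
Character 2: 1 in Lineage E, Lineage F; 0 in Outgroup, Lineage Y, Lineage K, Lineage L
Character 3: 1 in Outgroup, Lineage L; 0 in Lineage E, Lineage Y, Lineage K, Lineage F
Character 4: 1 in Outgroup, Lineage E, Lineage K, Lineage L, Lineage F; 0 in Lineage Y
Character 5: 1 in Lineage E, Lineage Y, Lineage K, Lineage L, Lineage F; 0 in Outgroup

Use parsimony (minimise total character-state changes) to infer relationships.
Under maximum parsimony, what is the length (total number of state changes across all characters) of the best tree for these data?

5

Character polarity is set by the outgroup: the derived state is whichever differs from the outgroup's state, so for Character 3, Character 4 the derived state is '0', and for the remaining characters it is '1'.
Only Lineage E, Lineage F, and Lineage K show the derived state '1' for Character 1, supporting them as a clade.
Only Lineage E and Lineage F show the derived state '1' for Character 2, supporting them as a clade.
Character 3: derived state '0' in Lineage E, Lineage F, Lineage K, and Lineage Y only — synapomorphy for {Lineage E, Lineage F, Lineage K, Lineage Y}.
Character 4: derived state '0' in Lineage Y only — an autapomorphy, so it tells us nothing about relationships among taxa.
All ingroup taxa share the derived state '1' for Character 5; it defines the ingroup but does not resolve relationships within it.
Most parsimonious ingroup topology: ((((Lineage E,Lineage F),Lineage K),Lineage Y),Lineage L).
Changes per character on this tree: Character 1: 1; Character 2: 1; Character 3: 1; Character 4: 1; Character 5: 1.
Total = 5.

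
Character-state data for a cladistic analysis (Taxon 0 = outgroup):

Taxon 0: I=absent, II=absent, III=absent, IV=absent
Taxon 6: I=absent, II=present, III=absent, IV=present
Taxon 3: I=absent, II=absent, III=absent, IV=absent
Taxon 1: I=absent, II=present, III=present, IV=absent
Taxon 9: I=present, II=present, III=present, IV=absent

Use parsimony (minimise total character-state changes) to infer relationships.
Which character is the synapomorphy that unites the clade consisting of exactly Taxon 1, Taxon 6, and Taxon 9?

The outgroup has state 'absent' for every character, so 'present' is the derived state throughout.
I: derived state 'present' in Taxon 9 only — an autapomorphy, so it tells us nothing about relationships among taxa.
Only Taxon 1, Taxon 6, and Taxon 9 show the derived state 'present' for II, supporting them as a clade.
Only Taxon 1 and Taxon 9 show the derived state 'present' for III, supporting them as a clade.
IV (derived state 'present') is unique to Taxon 6 (autapomorphy; uninformative for grouping).
Most parsimonious ingroup topology: ((Taxon 6,(Taxon 1,Taxon 9)),Taxon 3).
The clade {Taxon 1, Taxon 6, Taxon 9} is supported by II: its derived state 'present' occurs in exactly those taxa and in no other taxon (including the outgroup).

II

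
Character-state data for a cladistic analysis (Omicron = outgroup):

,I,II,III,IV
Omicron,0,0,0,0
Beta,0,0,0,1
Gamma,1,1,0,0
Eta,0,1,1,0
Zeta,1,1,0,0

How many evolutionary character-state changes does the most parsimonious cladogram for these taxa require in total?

The outgroup has state '0' for every character, so '1' is the derived state throughout.
I (derived state '1') is shared by Gamma and Zeta — a synapomorphy uniting that clade.
II: derived state '1' in Eta, Gamma, and Zeta only — synapomorphy for {Eta, Gamma, Zeta}.
III (derived state '1') is unique to Eta (autapomorphy; uninformative for grouping).
IV (derived state '1') is unique to Beta (autapomorphy; uninformative for grouping).
Most parsimonious ingroup topology: (Beta,((Gamma,Zeta),Eta)).
Changes per character on this tree: I: 1; II: 1; III: 1; IV: 1.
Total = 4.

4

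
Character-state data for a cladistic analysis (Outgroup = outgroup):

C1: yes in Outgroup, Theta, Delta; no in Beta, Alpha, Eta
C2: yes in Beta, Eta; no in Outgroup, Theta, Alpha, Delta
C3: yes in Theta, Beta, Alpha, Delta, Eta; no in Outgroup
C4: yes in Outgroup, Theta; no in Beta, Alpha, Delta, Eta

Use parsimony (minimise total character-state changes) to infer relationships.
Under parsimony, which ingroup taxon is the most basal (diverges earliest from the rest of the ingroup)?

Character polarity is set by the outgroup: the derived state is whichever differs from the outgroup's state, so for C1, C4 the derived state is 'no', and for the remaining characters it is 'yes'.
Only Alpha, Beta, and Eta show the derived state 'no' for C1, supporting them as a clade.
C2: derived state 'yes' in Beta and Eta only — synapomorphy for {Beta, Eta}.
C3 (derived state 'yes') is shared by all ingroup taxa — unites the whole ingroup.
C4: derived state 'no' in Alpha, Beta, Delta, and Eta only — synapomorphy for {Alpha, Beta, Delta, Eta}.
Most parsimonious ingroup topology: (Theta,(((Beta,Eta),Alpha),Delta)).
Theta is sister to the clade containing all other ingroup taxa, so it is the earliest-diverging (most basal) ingroup lineage.

Theta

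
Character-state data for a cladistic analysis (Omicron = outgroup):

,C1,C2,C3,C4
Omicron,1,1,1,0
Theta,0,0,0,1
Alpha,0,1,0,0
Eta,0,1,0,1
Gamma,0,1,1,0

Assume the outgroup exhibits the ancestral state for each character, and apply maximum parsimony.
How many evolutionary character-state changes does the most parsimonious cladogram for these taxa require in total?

Character polarity is set by the outgroup: the derived state is whichever differs from the outgroup's state, so for C1, C2, C3 the derived state is '0', and for the remaining characters it is '1'.
C1 (derived state '0') is shared by all ingroup taxa — unites the whole ingroup.
C2: derived state '0' in Theta only — an autapomorphy, so it tells us nothing about relationships among taxa.
C3 (derived state '0') is shared by Alpha, Eta, and Theta — a synapomorphy uniting that clade.
C4 (derived state '1') is shared by Eta and Theta — a synapomorphy uniting that clade.
Most parsimonious ingroup topology: (((Theta,Eta),Alpha),Gamma).
Changes per character on this tree: C1: 1; C2: 1; C3: 1; C4: 1.
Total = 4.

4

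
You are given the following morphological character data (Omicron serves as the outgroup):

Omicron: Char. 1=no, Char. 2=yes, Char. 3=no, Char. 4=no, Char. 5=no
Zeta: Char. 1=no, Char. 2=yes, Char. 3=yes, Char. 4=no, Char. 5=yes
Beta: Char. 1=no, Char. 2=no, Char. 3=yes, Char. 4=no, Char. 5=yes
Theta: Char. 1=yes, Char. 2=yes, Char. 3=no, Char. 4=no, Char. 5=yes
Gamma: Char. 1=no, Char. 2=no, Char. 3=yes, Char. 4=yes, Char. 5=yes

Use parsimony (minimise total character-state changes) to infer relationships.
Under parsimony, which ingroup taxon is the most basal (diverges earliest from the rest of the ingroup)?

Character polarity is set by the outgroup: the derived state is whichever differs from the outgroup's state, so for Char. 2 the derived state is 'no', and for the remaining characters it is 'yes'.
Char. 1: derived state 'yes' in Theta only — an autapomorphy, so it tells us nothing about relationships among taxa.
Char. 2 (derived state 'no') is shared by Beta and Gamma — a synapomorphy uniting that clade.
Char. 3: derived state 'yes' in Beta, Gamma, and Zeta only — synapomorphy for {Beta, Gamma, Zeta}.
Char. 4 (derived state 'yes') is unique to Gamma (autapomorphy; uninformative for grouping).
Char. 5 (derived state 'yes') is shared by all ingroup taxa — unites the whole ingroup.
Most parsimonious ingroup topology: ((Zeta,(Beta,Gamma)),Theta).
Theta is sister to the clade containing all other ingroup taxa, so it is the earliest-diverging (most basal) ingroup lineage.

Theta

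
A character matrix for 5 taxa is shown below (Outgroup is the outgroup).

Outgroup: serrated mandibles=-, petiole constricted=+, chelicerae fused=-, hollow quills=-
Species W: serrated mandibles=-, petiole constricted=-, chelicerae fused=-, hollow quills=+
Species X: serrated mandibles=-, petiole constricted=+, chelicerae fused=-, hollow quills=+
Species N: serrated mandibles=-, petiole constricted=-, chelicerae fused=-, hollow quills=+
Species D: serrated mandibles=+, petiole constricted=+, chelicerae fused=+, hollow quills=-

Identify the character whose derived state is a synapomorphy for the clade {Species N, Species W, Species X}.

Character polarity is set by the outgroup: the derived state is whichever differs from the outgroup's state, so for petiole constricted the derived state is '-', and for the remaining characters it is '+'.
serrated mandibles (derived state '+') is unique to Species D (autapomorphy; uninformative for grouping).
petiole constricted: derived state '-' in Species N and Species W only — synapomorphy for {Species N, Species W}.
chelicerae fused (derived state '+') is unique to Species D (autapomorphy; uninformative for grouping).
Only Species N, Species W, and Species X show the derived state '+' for hollow quills, supporting them as a clade.
Most parsimonious ingroup topology: (((Species W,Species N),Species X),Species D).
The clade {Species N, Species W, Species X} is supported by hollow quills: its derived state '+' occurs in exactly those taxa and in no other taxon (including the outgroup).

hollow quills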